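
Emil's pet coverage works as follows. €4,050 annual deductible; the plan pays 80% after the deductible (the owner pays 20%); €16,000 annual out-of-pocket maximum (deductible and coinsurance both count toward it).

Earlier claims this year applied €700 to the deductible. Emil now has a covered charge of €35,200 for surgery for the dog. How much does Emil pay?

Deductible still to meet: €4,050 − €700 = €3,350.
The remaining €31,850 (= €35,200 − €3,350) moves to coinsurance.
Owner's 20% share of €31,850 is €6,370.
Owner responsibility before any cap: €3,350 + €6,370 = €9,720.
Year-to-date out-of-pocket becomes €700 + €9,720 = €10,420, still under the €16,000 maximum, so no cap applies.

€9,720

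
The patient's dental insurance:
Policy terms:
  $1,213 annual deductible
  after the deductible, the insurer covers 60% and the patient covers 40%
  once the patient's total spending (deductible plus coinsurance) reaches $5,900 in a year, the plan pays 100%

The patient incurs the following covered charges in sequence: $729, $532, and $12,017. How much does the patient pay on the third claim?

Bill 1, $729: entire amount goes to the deductible. Cost to patient: $729. OOP to date $729.
Bill 2, $532: $484 to deductible, leaving $48; 40% of $48 = $19.20. Cost to patient: $503.20. OOP to date $1,232.20.
Bill 3, $12,017: 40% coinsurance on $12,017 = $4,806.80. Adding that to $1,232.20 gives $6,039, past the $5,900 cap; patient pays only $5,900 − $1,232.20 = $4,667.80.

$4,667.80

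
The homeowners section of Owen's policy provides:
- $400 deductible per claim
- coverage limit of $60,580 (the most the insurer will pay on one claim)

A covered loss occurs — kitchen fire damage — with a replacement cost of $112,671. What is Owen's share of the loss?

$52,091

After the deductible, $112,671 − $400 = $112,271 remains.
The $60,580 per-incident cap binds; insurer pays $60,580.
Out of pocket: $112,671 − $60,580 = $52,091.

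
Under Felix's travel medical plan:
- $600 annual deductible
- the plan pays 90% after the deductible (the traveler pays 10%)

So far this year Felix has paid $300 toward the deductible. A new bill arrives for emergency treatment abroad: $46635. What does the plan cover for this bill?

$41701.50

Remaining deductible: $600 − $300 = $300.
That leaves $46635 − $300 = $46335 for coinsurance.
Coinsurance: $46335 × 10% = $4633.50.
So the traveler owes $300 + $4633.50 = $4933.50.
The plan picks up $46635 − $4933.50 = $41701.50.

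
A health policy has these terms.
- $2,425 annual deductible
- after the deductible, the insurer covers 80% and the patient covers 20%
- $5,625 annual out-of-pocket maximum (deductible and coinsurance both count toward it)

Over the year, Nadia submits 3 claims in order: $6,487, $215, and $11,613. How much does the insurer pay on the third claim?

$9,290.40

Claim 1 ($6,487): $2,425 finishes the deductible; $4,062 goes to coinsurance; coinsurance $4,062 × 20% = $812.40. Patient pays $3,237.40; OOP now $3,237.40. Plan pays $6,487 − $3,237.40 = $3,249.60.
Claim 2 ($215): deductible already satisfied, so patient's share is 20% × $215 = $43. Patient pays $43; OOP now $3,280.40. Plan pays $215 − $43 = $172.
Claim 3 ($11,613): deductible already satisfied, so patient's share is 20% × $11,613 = $2,322.60. Patient pays $2,322.60; OOP now $5,603. Insurer: $11,613 − $2,322.60 = $9,290.40.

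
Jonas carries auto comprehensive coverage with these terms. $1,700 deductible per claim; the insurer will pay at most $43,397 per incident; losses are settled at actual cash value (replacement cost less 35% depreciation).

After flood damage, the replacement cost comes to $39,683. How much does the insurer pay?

$24,093.95

Depreciate 35%: the covered value is $39,683 × 0.65 = $25,793.95.
After the deductible, $25,793.95 − $1,700 = $24,093.95 remains.
That's under the $43,397 cap, so the insurer reimburses the full $24,093.95.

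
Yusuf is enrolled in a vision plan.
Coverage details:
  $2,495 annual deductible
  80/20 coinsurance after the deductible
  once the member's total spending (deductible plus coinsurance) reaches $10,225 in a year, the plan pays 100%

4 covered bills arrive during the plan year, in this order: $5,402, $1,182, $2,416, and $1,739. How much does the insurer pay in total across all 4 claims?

Bill 1, $5,402: $2,495 finishes the deductible; $2,907 goes to coinsurance; 20% of $2,907 = $581.40. Cost to member: $3,076.40. OOP to date $3,076.40. Plan pays $5,402 − $3,076.40 = $2,325.60.
Bill 2, $1,182: deductible already satisfied, so member's share is 20% × $1,182 = $236.40. Member pays $236.40; OOP now $3,312.80. Insurer: $1,182 − $236.40 = $945.60.
Bill 3, $2,416: deductible met; 20% of $2,416 = $483.20. Member pays $483.20; OOP now $3,796. Plan pays $2,416 − $483.20 = $1,932.80.
Bill 4, $1,739: deductible already satisfied, so member's share is 20% × $1,739 = $347.80. Member pays $347.80; OOP now $4,143.80. Plan pays $1,739 − $347.80 = $1,391.20.
Insurer total = bills − member's total = $10,739 − $4,143.80 = $6,595.20.

$6,595.20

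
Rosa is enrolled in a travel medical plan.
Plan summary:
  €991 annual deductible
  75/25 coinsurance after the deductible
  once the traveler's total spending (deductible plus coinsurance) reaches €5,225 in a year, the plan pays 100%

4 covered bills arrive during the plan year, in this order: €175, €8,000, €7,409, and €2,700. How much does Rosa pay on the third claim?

Claim 1 (€175): entire amount goes to the deductible. Cost to traveler: €175. OOP to date €175.
Claim 2 (€8,000): €816 finishes the deductible; €7,184 goes to coinsurance; traveler's 25% is €1,796. Cost to traveler: €2,612. OOP to date €2,787.
Claim 3 (€7,409): 25% coinsurance on €7,409 = €1,852.25. Traveler owes €1,852.25 (running OOP €4,639.25).

€1,852.25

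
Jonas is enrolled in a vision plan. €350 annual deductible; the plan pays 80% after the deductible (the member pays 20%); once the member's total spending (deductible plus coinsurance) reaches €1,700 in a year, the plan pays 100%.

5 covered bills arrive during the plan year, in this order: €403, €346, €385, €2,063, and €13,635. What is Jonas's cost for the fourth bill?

€412.60

Bill 1, €403: €350 finishes the deductible; €53 goes to coinsurance; coinsurance €53 × 20% = €10.60. Member owes €360.60 (running OOP €360.60).
Bill 2, €346: deductible met; 20% of €346 = €69.20. Cost to member: €69.20. OOP to date €429.80.
Bill 3, €385: deductible already satisfied, so member's share is 20% × €385 = €77. Member pays €77; OOP now €506.80.
Bill 4, €2,063: deductible met; 20% of €2,063 = €412.60. Cost to member: €412.60. OOP to date €919.40.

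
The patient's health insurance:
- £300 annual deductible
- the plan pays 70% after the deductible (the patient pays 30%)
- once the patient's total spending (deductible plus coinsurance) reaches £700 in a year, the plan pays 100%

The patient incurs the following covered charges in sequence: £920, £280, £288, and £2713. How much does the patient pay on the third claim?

Bill 1, £920: deductible takes £300, £620 remains; 30% of £620 = £186. Patient pays £486; OOP now £486.
Bill 2, £280: deductible already satisfied, so patient's share is 30% × £280 = £84. Patient owes £84 (running OOP £570).
Bill 3, £288: 30% coinsurance on £288 = £86.40. Cost to patient: £86.40. OOP to date £656.40.

£86.40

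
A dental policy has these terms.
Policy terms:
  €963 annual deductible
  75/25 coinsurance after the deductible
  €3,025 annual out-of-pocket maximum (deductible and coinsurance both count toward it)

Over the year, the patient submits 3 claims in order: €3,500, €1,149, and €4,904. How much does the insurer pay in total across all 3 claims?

€6,528

Claim 1 (€3,500): €963 to deductible, leaving €2,537; patient's 25% is €634.25. Patient owes €1,597.25 (running OOP €1,597.25). Insurer: €3,500 − €1,597.25 = €1,902.75.
Claim 2 (€1,149): deductible met; 25% of €1,149 = €287.25. Patient pays €287.25; OOP now €1,884.50. Insurer: €1,149 − €287.25 = €861.75.
Claim 3 (€4,904): deductible met; 25% of €4,904 = €1,226. OOP would hit €3,110.50 > €3,025, so the cap limits the patient to €3,025 − €1,884.50 = €1,140.50. Plan pays €4,904 − €1,140.50 = €3,763.50.
Insurer total: €1,902.75 + €861.75 + €3,763.50 = €6,528.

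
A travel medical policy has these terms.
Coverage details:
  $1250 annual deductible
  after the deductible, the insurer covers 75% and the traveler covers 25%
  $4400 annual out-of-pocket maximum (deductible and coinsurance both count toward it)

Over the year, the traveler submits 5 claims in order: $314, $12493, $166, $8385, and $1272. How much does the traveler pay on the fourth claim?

Claim 1 ($314): entire amount goes to the deductible. Cost to traveler: $314. OOP to date $314.
Claim 2 ($12493): $936 to deductible, leaving $11557; coinsurance $11557 × 25% = $2889.25. Cost to traveler: $3825.25. OOP to date $4139.25.
Claim 3 ($166): 25% coinsurance on $166 = $41.50. Traveler owes $41.50 (running OOP $4180.75).
Claim 4 ($8385): 25% coinsurance on $8385 = $2096.25. Adding that to $4180.75 gives $6277, past the $4400 cap; traveler pays only $4400 − $4180.75 = $219.25.

$219.25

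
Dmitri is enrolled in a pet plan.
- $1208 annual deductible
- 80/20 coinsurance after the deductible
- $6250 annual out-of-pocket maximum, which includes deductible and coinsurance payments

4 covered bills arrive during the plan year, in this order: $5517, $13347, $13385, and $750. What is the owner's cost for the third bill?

$1510.80

Claim 1 — $5517: $1208 finishes the deductible; $4309 goes to coinsurance; owner's 20% is $861.80. Cost to owner: $2069.80. OOP to date $2069.80.
Claim 2 — $13347: deductible met; 20% of $13347 = $2669.40. Owner owes $2669.40 (running OOP $4739.20).
Claim 3 — $13385: 20% coinsurance on $13385 = $2677. Adding that to $4739.20 gives $7416.20, past the $6250 cap; owner pays only $6250 − $4739.20 = $1510.80.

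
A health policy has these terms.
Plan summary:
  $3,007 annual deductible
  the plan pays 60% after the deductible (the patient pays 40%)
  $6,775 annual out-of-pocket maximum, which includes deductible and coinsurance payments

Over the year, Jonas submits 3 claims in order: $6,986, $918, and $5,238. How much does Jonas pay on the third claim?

$1,809.20

Claim 1 — $6,986: $3,007 finishes the deductible; $3,979 goes to coinsurance; 40% of $3,979 = $1,591.60. Patient pays $4,598.60; OOP now $4,598.60.
Claim 2 — $918: 40% coinsurance on $918 = $367.20. Cost to patient: $367.20. OOP to date $4,965.80.
Claim 3 — $5,238: deductible met; 40% of $5,238 = $2,095.20. OOP would hit $7,061 > $6,775, so the cap limits the patient to $6,775 − $4,965.80 = $1,809.20.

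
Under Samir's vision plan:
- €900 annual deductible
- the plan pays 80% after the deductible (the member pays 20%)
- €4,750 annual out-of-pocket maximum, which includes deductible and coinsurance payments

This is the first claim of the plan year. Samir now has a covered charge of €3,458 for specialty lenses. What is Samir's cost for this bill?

€1,411.60

Nothing has been paid toward the €900 deductible, so the first €900 of this charge is applied there.
After the €900 deductible portion, €3,458 − €900 = €2,558 is subject to coinsurance.
20% of €2,558 = €511.60 falls to the member.
That puts the member's cost at €900 + €511.60 = €1,411.60 before any cap.
Total out-of-pocket so far would be €0 + €1,411.60 = €1,411.60, below the €4,750 cap — no reduction.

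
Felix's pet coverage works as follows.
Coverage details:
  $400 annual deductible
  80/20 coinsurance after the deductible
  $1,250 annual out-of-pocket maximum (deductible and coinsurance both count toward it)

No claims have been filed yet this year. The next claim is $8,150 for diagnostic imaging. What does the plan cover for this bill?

The full $400 deductible is still open; $400 of this bill applies to it.
The remaining $7,750 (= $8,150 − $400) moves to coinsurance.
Owner's 20% share of $7,750 is $1,550.
So the owner owes $400 + $1,550 = $1,950 before any cap.
That would bring total out-of-pocket to $1,950, past the $1,250 cap. The owner is capped at $1,250 − $0 = $1,250 on this claim.
Insurer pays the balance: $8,150 − $1,250 = $6,900.

$6,900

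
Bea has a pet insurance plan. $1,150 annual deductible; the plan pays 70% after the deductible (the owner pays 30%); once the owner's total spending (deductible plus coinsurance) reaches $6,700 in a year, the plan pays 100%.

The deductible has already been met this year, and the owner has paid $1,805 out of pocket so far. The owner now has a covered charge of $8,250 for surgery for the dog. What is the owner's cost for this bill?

$2,475

With the deductible met, the entire $8,250 is subject to coinsurance.
Coinsurance: $8,250 × 30% = $2,475.
Year-to-date out-of-pocket becomes $1,805 + $2,475 = $4,280, still under the $6,700 maximum, so no cap applies.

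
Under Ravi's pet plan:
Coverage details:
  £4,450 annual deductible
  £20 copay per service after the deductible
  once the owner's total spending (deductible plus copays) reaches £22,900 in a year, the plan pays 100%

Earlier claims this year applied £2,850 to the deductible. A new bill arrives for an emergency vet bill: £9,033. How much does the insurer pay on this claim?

Remaining deductible: £4,450 − £2,850 = £1,600.
That leaves £9,033 − £1,600 = £7,433 for the copay.
Copay on this service: £20.
So the owner owes £1,600 + £20 = £1,620 before any cap.
Cumulative spending £2,850 + £1,620 = £4,470 stays under the £22,900 maximum.
The plan picks up £9,033 − £1,620 = £7,413.

£7,413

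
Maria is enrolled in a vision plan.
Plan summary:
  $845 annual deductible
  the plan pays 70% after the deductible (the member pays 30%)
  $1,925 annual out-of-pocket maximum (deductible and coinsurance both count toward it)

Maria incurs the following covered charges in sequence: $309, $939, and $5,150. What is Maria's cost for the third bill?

Bill 1, $309: fully absorbed by the deductible. Member pays $309; OOP now $309.
Bill 2, $939: deductible takes $536, $403 remains; member's 30% is $120.90. Cost to member: $656.90. OOP to date $965.90.
Bill 3, $5,150: deductible met; 30% of $5,150 = $1,545. That would push OOP to $2,510.90, over the $1,925 cap, so member pays $1,925 − $965.90 = $959.10.

$959.10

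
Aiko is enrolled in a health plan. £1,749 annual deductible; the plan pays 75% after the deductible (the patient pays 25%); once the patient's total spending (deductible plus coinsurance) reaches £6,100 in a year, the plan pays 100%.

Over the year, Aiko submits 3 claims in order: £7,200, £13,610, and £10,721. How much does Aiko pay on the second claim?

£2,988.25

Bill 1, £7,200: £1,749 finishes the deductible; £5,451 goes to coinsurance; patient's 25% is £1,362.75. Patient pays £3,111.75; OOP now £3,111.75.
Bill 2, £13,610: deductible met; 25% of £13,610 = £3,402.50. OOP would hit £6,514.25 > £6,100, so the cap limits the patient to £6,100 − £3,111.75 = £2,988.25.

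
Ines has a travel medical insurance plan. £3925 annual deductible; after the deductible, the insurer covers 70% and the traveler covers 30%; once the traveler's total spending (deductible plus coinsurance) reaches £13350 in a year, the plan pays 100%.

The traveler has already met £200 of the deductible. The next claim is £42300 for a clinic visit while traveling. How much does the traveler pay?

£200 of the £3925 deductible is already met, leaving £3725.
After the £3725 deductible portion, £42300 − £3725 = £38575 is subject to coinsurance.
30% of £38575 = £11572.50 falls to the traveler.
Traveler responsibility before any cap: £3725 + £11572.50 = £15297.50.
That would bring total out-of-pocket to £15497.50, past the £13350 cap. The traveler is capped at £13350 − £200 = £13150 on this claim.

£13150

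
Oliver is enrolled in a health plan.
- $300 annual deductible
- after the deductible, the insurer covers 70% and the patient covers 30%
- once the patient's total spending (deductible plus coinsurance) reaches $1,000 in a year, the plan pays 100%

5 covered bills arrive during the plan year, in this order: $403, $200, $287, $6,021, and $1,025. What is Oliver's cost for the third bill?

Bill 1, $403: $300 finishes the deductible; $103 goes to coinsurance; 30% of $103 = $30.90. Cost to patient: $330.90. OOP to date $330.90.
Bill 2, $200: 30% coinsurance on $200 = $60. Patient owes $60 (running OOP $390.90).
Bill 3, $287: 30% coinsurance on $287 = $86.10. Patient pays $86.10; OOP now $477.

$86.10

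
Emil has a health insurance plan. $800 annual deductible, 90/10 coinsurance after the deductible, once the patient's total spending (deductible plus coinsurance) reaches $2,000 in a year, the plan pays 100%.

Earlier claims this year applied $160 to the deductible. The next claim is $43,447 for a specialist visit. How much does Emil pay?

$1,840

$160 of the $800 deductible is already met, leaving $640.
That leaves $43,447 − $640 = $42,807 for coinsurance.
10% of $42,807 = $4,280.70 falls to the patient.
That puts the patient's cost at $640 + $4,280.70 = $4,920.70 before any cap.
Adding $4,920.70 to the $160 already spent would give $5,080.70, which exceeds the $2,000 cap; the patient pays just $2,000 − $160 = $1,840.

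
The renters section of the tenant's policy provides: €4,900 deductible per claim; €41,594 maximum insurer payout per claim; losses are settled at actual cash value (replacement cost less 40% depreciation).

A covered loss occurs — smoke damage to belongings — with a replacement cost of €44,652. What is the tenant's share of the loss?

At 40% depreciation, ACV = €44,652 − €17,860.80 = €26,791.20.
After the deductible, €26,791.20 − €4,900 = €21,891.20 remains.
€21,891.20 ≤ €41,594, so the limit doesn't bind; insurer pays €21,891.20.
Out of pocket: €44,652 − €21,891.20 = €22,760.80.

€22,760.80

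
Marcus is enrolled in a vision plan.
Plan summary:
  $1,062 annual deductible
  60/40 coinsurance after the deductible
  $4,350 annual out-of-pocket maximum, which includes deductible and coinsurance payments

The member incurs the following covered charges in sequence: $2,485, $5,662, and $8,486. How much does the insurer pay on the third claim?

$8,032

Bill 1, $2,485: $1,062 to deductible, leaving $1,423; 40% of $1,423 = $569.20. Member pays $1,631.20; OOP now $1,631.20. Insurer: $2,485 − $1,631.20 = $853.80.
Bill 2, $5,662: deductible met; 40% of $5,662 = $2,264.80. Member owes $2,264.80 (running OOP $3,896). Insurer: $5,662 − $2,264.80 = $3,397.20.
Bill 3, $8,486: deductible already satisfied, so member's share is 40% × $8,486 = $3,394.40. Adding that to $3,896 gives $7,290.40, past the $4,350 cap; member pays only $4,350 − $3,896 = $454. Insurer: $8,486 − $454 = $8,032.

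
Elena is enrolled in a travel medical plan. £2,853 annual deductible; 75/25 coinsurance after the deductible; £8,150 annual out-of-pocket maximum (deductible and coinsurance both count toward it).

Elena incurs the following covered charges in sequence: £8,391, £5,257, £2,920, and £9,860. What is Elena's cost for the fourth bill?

Claim 1 — £8,391: £2,853 finishes the deductible; £5,538 goes to coinsurance; traveler's 25% is £1,384.50. Cost to traveler: £4,237.50. OOP to date £4,237.50.
Claim 2 — £5,257: 25% coinsurance on £5,257 = £1,314.25. Cost to traveler: £1,314.25. OOP to date £5,551.75.
Claim 3 — £2,920: deductible already satisfied, so traveler's share is 25% × £2,920 = £730. Cost to traveler: £730. OOP to date £6,281.75.
Claim 4 — £9,860: 25% coinsurance on £9,860 = £2,465. OOP would hit £8,746.75 > £8,150, so the cap limits the traveler to £8,150 − £6,281.75 = £1,868.25.

£1,868.25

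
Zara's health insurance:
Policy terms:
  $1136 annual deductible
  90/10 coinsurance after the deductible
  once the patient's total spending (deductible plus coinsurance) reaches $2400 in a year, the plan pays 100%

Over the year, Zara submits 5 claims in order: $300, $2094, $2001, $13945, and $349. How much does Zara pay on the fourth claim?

Claim 1 ($300): fully absorbed by the deductible. Cost to patient: $300. OOP to date $300.
Claim 2 ($2094): $836 finishes the deductible; $1258 goes to coinsurance; coinsurance $1258 × 10% = $125.80. Cost to patient: $961.80. OOP to date $1261.80.
Claim 3 ($2001): deductible already satisfied, so patient's share is 10% × $2001 = $200.10. Patient owes $200.10 (running OOP $1461.90).
Claim 4 ($13945): deductible already satisfied, so patient's share is 10% × $13945 = $1394.50. Adding that to $1461.90 gives $2856.40, past the $2400 cap; patient pays only $2400 − $1461.90 = $938.10.

$938.10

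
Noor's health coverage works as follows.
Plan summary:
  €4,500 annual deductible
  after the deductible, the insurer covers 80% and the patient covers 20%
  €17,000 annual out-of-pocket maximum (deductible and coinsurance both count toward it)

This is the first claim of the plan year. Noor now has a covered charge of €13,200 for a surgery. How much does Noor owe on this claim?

Nothing has been paid toward the €4,500 deductible, so the first €4,500 of this charge is applied there.
The remaining €8,700 (= €13,200 − €4,500) moves to coinsurance.
Patient's 20% share of €8,700 is €1,740.
So the patient owes €4,500 + €1,740 = €6,240 before any cap.
Year-to-date out-of-pocket becomes €0 + €6,240 = €6,240, still under the €17,000 maximum, so no cap applies.

€6,240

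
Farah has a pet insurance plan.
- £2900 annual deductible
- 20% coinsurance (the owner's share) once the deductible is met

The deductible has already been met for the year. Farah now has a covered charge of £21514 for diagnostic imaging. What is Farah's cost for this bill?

With the deductible met, the entire £21514 is subject to coinsurance.
Coinsurance: £21514 × 20% = £4302.80.

£4302.80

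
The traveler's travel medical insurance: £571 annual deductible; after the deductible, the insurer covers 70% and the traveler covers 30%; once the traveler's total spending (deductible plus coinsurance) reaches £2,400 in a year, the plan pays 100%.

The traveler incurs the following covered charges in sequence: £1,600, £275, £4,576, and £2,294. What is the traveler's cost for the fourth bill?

£65

Claim 1 — £1,600: £571 to deductible, leaving £1,029; coinsurance £1,029 × 30% = £308.70. Cost to traveler: £879.70. OOP to date £879.70.
Claim 2 — £275: 30% coinsurance on £275 = £82.50. Traveler owes £82.50 (running OOP £962.20).
Claim 3 — £4,576: deductible met; 30% of £4,576 = £1,372.80. Cost to traveler: £1,372.80. OOP to date £2,335.
Claim 4 — £2,294: deductible already satisfied, so traveler's share is 30% × £2,294 = £688.20. That would push OOP to £3,023.20, over the £2,400 cap, so traveler pays £2,400 − £2,335 = £65.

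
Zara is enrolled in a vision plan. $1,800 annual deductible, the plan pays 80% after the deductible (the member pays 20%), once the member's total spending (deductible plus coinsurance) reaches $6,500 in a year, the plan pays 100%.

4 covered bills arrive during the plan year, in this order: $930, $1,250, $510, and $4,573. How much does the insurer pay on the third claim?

Claim 1 — $930: fully absorbed by the deductible. Cost to member: $930. OOP to date $930. Plan pays $930 − $930 = $0.
Claim 2 — $1,250: deductible takes $870, $380 remains; member's 20% is $76. Member owes $946 (running OOP $1,876). Insurer: $1,250 − $946 = $304.
Claim 3 — $510: deductible already satisfied, so member's share is 20% × $510 = $102. Member owes $102 (running OOP $1,978). Plan pays $510 − $102 = $408.

$408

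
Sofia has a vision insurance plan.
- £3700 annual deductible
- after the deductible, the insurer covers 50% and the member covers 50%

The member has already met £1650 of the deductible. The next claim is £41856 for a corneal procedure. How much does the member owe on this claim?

£21953

Remaining deductible: £3700 − £1650 = £2050.
After the £2050 deductible portion, £41856 − £2050 = £39806 is subject to coinsurance.
Member's 50% share of £39806 is £19903.
Member responsibility: £2050 + £19903 = £21953.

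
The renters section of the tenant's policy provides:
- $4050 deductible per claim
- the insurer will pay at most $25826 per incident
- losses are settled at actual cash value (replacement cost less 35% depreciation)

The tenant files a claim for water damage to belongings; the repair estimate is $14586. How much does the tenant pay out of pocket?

$9155.10

Depreciate 35%: the covered value is $14586 × 0.65 = $9480.90.
After the deductible, $9480.90 − $4050 = $5430.90 remains.
That's under the $25826 cap, so the insurer reimburses the full $5430.90.
Out of pocket: $14586 − $5430.90 = $9155.10.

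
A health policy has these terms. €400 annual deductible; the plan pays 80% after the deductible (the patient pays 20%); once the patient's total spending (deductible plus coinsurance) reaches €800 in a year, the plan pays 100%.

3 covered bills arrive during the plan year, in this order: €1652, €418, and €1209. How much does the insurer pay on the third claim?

€1143

Bill 1, €1652: deductible takes €400, €1252 remains; 20% of €1252 = €250.40. Patient pays €650.40; OOP now €650.40. Insurer: €1652 − €650.40 = €1001.60.
Bill 2, €418: deductible met; 20% of €418 = €83.60. Cost to patient: €83.60. OOP to date €734. Plan pays €418 − €83.60 = €334.40.
Bill 3, €1209: 20% coinsurance on €1209 = €241.80. That would push OOP to €975.80, over the €800 cap, so patient pays €800 − €734 = €66. Insurer: €1209 − €66 = €1143.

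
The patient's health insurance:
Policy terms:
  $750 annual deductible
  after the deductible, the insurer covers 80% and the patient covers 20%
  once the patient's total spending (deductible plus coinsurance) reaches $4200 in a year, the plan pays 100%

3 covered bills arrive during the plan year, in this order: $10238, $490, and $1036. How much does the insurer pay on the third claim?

Claim 1 — $10238: deductible takes $750, $9488 remains; 20% of $9488 = $1897.60. Patient owes $2647.60 (running OOP $2647.60). Insurer: $10238 − $2647.60 = $7590.40.
Claim 2 — $490: deductible already satisfied, so patient's share is 20% × $490 = $98. Cost to patient: $98. OOP to date $2745.60. Insurer: $490 − $98 = $392.
Claim 3 — $1036: 20% coinsurance on $1036 = $207.20. Patient owes $207.20 (running OOP $2952.80). Plan pays $1036 − $207.20 = $828.80.

$828.80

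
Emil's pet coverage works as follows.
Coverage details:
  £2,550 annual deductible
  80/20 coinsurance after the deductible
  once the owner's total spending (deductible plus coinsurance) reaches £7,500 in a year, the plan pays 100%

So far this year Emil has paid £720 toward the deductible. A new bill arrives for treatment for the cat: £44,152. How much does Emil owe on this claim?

£6,780

£720 of the £2,550 deductible is already met, leaving £1,830.
That leaves £44,152 − £1,830 = £42,322 for coinsurance.
20% of £42,322 = £8,464.40 falls to the owner.
Owner responsibility before any cap: £1,830 + £8,464.40 = £10,294.40.
Year-to-date out-of-pocket would reach £720 + £10,294.40 = £11,014.40, above the £7,500 maximum, so the owner pays only £7,500 − £720 = £6,780.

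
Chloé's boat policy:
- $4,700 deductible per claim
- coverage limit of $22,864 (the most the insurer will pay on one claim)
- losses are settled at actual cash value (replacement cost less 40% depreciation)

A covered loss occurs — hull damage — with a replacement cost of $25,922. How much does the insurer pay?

$10,853.20

Depreciate 40%: the covered value is $25,922 × 0.6 = $15,553.20.
After the deductible, $15,553.20 − $4,700 = $10,853.20 remains.
That's under the $22,864 cap, so the insurer reimburses the full $10,853.20.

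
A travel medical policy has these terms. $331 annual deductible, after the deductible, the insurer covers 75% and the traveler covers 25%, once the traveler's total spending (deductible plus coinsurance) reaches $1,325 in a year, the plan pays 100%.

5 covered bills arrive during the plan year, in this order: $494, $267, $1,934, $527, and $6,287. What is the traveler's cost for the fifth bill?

$271.25

Bill 1, $494: $331 finishes the deductible; $163 goes to coinsurance; 25% of $163 = $40.75. Cost to traveler: $371.75. OOP to date $371.75.
Bill 2, $267: deductible already satisfied, so traveler's share is 25% × $267 = $66.75. Traveler owes $66.75 (running OOP $438.50).
Bill 3, $1,934: deductible already satisfied, so traveler's share is 25% × $1,934 = $483.50. Traveler pays $483.50; OOP now $922.
Bill 4, $527: 25% coinsurance on $527 = $131.75. Cost to traveler: $131.75. OOP to date $1,053.75.
Bill 5, $6,287: 25% coinsurance on $6,287 = $1,571.75. Adding that to $1,053.75 gives $2,625.50, past the $1,325 cap; traveler pays only $1,325 − $1,053.75 = $271.25.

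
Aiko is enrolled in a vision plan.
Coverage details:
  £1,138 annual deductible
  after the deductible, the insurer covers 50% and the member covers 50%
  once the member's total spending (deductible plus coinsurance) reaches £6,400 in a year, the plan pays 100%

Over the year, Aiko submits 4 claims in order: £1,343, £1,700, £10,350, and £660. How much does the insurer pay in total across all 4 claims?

Bill 1, £1,343: deductible takes £1,138, £205 remains; member's 50% is £102.50. Member pays £1,240.50; OOP now £1,240.50. Insurer: £1,343 − £1,240.50 = £102.50.
Bill 2, £1,700: deductible already satisfied, so member's share is 50% × £1,700 = £850. Cost to member: £850. OOP to date £2,090.50. Insurer: £1,700 − £850 = £850.
Bill 3, £10,350: deductible already satisfied, so member's share is 50% × £10,350 = £5,175. Adding that to £2,090.50 gives £7,265.50, past the £6,400 cap; member pays only £6,400 − £2,090.50 = £4,309.50. Insurer: £10,350 − £4,309.50 = £6,040.50.
Bill 4, £660: 50% coinsurance on £660 = £330. Adding that to £6,400 gives £6,730, past the £6,400 cap; member pays only £6,400 − £6,400 = £0. Plan pays £660 − £0 = £660.
Insurer total: £102.50 + £850 + £6,040.50 + £660 = £7,653.

£7,653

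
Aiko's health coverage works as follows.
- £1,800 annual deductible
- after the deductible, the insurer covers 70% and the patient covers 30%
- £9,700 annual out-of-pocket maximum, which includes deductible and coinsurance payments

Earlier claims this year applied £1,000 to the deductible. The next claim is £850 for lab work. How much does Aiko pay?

£815

£1,000 of the £1,800 deductible is already met, leaving £800.
After the £800 deductible portion, £850 − £800 = £50 is subject to coinsurance.
Coinsurance: £50 × 30% = £15.
Patient responsibility before any cap: £800 + £15 = £815.
Cumulative spending £1,000 + £815 = £1,815 stays under the £9,700 maximum.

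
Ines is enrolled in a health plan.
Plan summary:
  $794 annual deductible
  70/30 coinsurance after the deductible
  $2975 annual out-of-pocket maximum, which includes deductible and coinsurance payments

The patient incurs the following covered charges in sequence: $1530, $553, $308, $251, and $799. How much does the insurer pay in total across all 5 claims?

Claim 1 ($1530): deductible takes $794, $736 remains; patient's 30% is $220.80. Patient pays $1014.80; OOP now $1014.80. Insurer: $1530 − $1014.80 = $515.20.
Claim 2 ($553): 30% coinsurance on $553 = $165.90. Patient pays $165.90; OOP now $1180.70. Plan pays $553 − $165.90 = $387.10.
Claim 3 ($308): 30% coinsurance on $308 = $92.40. Cost to patient: $92.40. OOP to date $1273.10. Plan pays $308 − $92.40 = $215.60.
Claim 4 ($251): deductible met; 30% of $251 = $75.30. Patient owes $75.30 (running OOP $1348.40). Plan pays $251 − $75.30 = $175.70.
Claim 5 ($799): deductible already satisfied, so patient's share is 30% × $799 = $239.70. Cost to patient: $239.70. OOP to date $1588.10. Plan pays $799 − $239.70 = $559.30.
Insurer total: $515.20 + $387.10 + $215.60 + $175.70 + $559.30 = $1852.90.

$1852.90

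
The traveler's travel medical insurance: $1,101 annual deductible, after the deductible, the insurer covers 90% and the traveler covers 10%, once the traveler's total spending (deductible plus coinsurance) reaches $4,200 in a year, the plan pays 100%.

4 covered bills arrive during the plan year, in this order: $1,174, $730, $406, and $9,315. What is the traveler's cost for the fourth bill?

#1 ($1,174): $1,101 to deductible, leaving $73; coinsurance $73 × 10% = $7.30. Cost to traveler: $1,108.30. OOP to date $1,108.30.
#2 ($730): 10% coinsurance on $730 = $73. Traveler pays $73; OOP now $1,181.30.
#3 ($406): deductible met; 10% of $406 = $40.60. Cost to traveler: $40.60. OOP to date $1,221.90.
#4 ($9,315): deductible met; 10% of $9,315 = $931.50. Traveler owes $931.50 (running OOP $2,153.40).

$931.50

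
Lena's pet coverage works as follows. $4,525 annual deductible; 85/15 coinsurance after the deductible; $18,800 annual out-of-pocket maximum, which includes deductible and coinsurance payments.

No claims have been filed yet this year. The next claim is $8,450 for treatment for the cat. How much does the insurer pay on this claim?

$3,336.25

Nothing has been paid toward the $4,525 deductible, so the first $4,525 of this charge is applied there.
The remaining $3,925 (= $8,450 − $4,525) moves to coinsurance.
Owner's 15% share of $3,925 is $588.75.
Owner responsibility before any cap: $4,525 + $588.75 = $5,113.75.
Total out-of-pocket so far would be $0 + $5,113.75 = $5,113.75, below the $18,800 cap — no reduction.
The insurer covers the remainder: $8,450 − $5,113.75 = $3,336.25.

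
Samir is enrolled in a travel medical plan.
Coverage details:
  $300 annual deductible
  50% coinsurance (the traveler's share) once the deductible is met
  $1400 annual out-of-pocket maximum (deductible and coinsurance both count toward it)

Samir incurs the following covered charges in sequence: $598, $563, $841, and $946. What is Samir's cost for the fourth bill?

Claim 1 — $598: $300 to deductible, leaving $298; traveler's 50% is $149. Traveler owes $449 (running OOP $449).
Claim 2 — $563: deductible met; 50% of $563 = $281.50. Traveler owes $281.50 (running OOP $730.50).
Claim 3 — $841: deductible met; 50% of $841 = $420.50. Traveler owes $420.50 (running OOP $1151).
Claim 4 — $946: deductible already satisfied, so traveler's share is 50% × $946 = $473. OOP would hit $1624 > $1400, so the cap limits the traveler to $1400 − $1151 = $249.

$249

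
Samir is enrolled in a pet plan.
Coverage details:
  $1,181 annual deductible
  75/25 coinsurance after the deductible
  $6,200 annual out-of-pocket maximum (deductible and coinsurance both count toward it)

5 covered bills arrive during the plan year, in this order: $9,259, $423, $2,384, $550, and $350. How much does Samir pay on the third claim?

#1 ($9,259): $1,181 finishes the deductible; $8,078 goes to coinsurance; owner's 25% is $2,019.50. Owner owes $3,200.50 (running OOP $3,200.50).
#2 ($423): 25% coinsurance on $423 = $105.75. Cost to owner: $105.75. OOP to date $3,306.25.
#3 ($2,384): deductible met; 25% of $2,384 = $596. Cost to owner: $596. OOP to date $3,902.25.

$596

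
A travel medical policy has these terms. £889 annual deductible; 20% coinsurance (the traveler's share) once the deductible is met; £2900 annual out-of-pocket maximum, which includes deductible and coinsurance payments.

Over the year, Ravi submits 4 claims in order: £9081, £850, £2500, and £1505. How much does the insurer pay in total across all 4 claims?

£11036

Claim 1 (£9081): deductible takes £889, £8192 remains; traveler's 20% is £1638.40. Cost to traveler: £2527.40. OOP to date £2527.40. Plan pays £9081 − £2527.40 = £6553.60.
Claim 2 (£850): 20% coinsurance on £850 = £170. Traveler owes £170 (running OOP £2697.40). Plan pays £850 − £170 = £680.
Claim 3 (£2500): 20% coinsurance on £2500 = £500. OOP would hit £3197.40 > £2900, so the cap limits the traveler to £2900 − £2697.40 = £202.60. Insurer: £2500 − £202.60 = £2297.40.
Claim 4 (£1505): deductible met; 20% of £1505 = £301. Adding that to £2900 gives £3201, past the £2900 cap; traveler pays only £2900 − £2900 = £0. Insurer: £1505 − £0 = £1505.
Insurer total = bills − traveler's total = £13936 − £2900 = £11036.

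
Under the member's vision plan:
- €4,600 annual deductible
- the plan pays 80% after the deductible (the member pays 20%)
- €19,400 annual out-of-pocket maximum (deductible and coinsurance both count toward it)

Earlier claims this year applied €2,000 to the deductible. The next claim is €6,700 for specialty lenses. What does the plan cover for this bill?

Deductible still to meet: €4,600 − €2,000 = €2,600.
After the €2,600 deductible portion, €6,700 − €2,600 = €4,100 is subject to coinsurance.
Member's 20% share of €4,100 is €820.
So the member owes €2,600 + €820 = €3,420 before any cap.
Year-to-date out-of-pocket becomes €2,000 + €3,420 = €5,420, still under the €19,400 maximum, so no cap applies.
Insurer pays the balance: €6,700 − €3,420 = €3,280.

€3,280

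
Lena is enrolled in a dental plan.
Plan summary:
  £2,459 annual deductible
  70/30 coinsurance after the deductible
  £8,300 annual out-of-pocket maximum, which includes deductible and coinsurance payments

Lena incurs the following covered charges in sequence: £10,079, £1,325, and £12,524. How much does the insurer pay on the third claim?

Bill 1, £10,079: £2,459 to deductible, leaving £7,620; 30% of £7,620 = £2,286. Cost to patient: £4,745. OOP to date £4,745. Insurer: £10,079 − £4,745 = £5,334.
Bill 2, £1,325: 30% coinsurance on £1,325 = £397.50. Patient pays £397.50; OOP now £5,142.50. Plan pays £1,325 − £397.50 = £927.50.
Bill 3, £12,524: 30% coinsurance on £12,524 = £3,757.20. Adding that to £5,142.50 gives £8,899.70, past the £8,300 cap; patient pays only £8,300 − £5,142.50 = £3,157.50. Insurer: £12,524 − £3,157.50 = £9,366.50.

£9,366.50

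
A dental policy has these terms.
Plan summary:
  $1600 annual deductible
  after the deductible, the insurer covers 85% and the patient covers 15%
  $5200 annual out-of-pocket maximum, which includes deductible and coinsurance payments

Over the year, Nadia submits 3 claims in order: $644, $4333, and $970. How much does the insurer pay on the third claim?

Claim 1 ($644): all of it applies to the deductible. Patient owes $644 (running OOP $644). Plan pays $644 − $644 = $0.
Claim 2 ($4333): $956 to deductible, leaving $3377; patient's 15% is $506.55. Patient pays $1462.55; OOP now $2106.55. Insurer: $4333 − $1462.55 = $2870.45.
Claim 3 ($970): deductible met; 15% of $970 = $145.50. Cost to patient: $145.50. OOP to date $2252.05. Insurer: $970 − $145.50 = $824.50.

$824.50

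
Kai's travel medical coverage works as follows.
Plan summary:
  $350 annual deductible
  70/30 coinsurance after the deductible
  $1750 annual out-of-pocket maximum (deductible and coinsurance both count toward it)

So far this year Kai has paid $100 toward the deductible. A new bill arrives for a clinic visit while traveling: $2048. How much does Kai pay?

$789.40

Remaining deductible: $350 − $100 = $250.
That leaves $2048 − $250 = $1798 for coinsurance.
Traveler's 30% share of $1798 is $539.40.
So the traveler owes $250 + $539.40 = $789.40 before any cap.
Cumulative spending $100 + $789.40 = $889.40 stays under the $1750 maximum.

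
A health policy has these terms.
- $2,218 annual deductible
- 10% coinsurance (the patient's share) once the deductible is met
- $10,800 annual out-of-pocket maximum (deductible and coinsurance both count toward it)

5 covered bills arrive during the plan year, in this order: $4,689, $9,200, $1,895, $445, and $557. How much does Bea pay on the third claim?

$189.50

#1 ($4,689): deductible takes $2,218, $2,471 remains; 10% of $2,471 = $247.10. Cost to patient: $2,465.10. OOP to date $2,465.10.
#2 ($9,200): 10% coinsurance on $9,200 = $920. Cost to patient: $920. OOP to date $3,385.10.
#3 ($1,895): 10% coinsurance on $1,895 = $189.50. Cost to patient: $189.50. OOP to date $3,574.60.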